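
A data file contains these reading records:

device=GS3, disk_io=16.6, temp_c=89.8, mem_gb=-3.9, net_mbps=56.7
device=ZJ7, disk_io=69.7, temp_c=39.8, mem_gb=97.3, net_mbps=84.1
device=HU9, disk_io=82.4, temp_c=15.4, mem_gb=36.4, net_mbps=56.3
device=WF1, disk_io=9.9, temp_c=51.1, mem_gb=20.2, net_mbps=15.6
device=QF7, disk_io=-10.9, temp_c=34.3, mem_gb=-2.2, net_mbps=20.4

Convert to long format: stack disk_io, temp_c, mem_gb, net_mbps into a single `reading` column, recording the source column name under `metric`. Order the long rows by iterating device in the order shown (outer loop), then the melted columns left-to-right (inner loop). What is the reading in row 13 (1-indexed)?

9.9

20 rows total (5 × 4). Row 13: index ⌊(13-1)/4⌋ = 3 into device → WF1; (13-1) mod 4 = 0 into the melted columns → disk_io.
So row 13 is (WF1, disk_io, 9.9); reading = 9.9.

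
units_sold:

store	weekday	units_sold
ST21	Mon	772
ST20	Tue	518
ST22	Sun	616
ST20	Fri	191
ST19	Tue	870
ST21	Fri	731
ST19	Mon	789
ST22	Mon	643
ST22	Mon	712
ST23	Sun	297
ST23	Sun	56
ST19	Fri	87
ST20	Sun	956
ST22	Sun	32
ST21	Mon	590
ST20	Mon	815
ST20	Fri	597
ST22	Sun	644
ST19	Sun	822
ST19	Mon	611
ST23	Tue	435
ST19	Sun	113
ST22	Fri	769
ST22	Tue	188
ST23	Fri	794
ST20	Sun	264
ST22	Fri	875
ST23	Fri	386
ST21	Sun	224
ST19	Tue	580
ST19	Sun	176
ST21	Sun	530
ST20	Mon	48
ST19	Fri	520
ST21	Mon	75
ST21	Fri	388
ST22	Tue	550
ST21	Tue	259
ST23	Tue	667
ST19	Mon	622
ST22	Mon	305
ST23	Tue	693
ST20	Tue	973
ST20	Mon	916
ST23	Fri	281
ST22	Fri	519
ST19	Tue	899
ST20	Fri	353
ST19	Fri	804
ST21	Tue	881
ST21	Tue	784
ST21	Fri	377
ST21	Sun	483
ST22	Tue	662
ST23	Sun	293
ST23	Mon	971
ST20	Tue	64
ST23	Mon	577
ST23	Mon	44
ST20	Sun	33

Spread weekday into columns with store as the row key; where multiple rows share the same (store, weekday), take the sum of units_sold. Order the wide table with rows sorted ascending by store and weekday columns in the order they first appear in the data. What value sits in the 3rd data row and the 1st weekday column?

With rows sorted ascending by store, row 3 is store=ST21. weekday columns in first-appearance order: Mon, Tue, Sun, Fri; column 1 is Mon.
Long rows with store=ST21, weekday=Mon: 772 + 590 + 75 = 1437.

1437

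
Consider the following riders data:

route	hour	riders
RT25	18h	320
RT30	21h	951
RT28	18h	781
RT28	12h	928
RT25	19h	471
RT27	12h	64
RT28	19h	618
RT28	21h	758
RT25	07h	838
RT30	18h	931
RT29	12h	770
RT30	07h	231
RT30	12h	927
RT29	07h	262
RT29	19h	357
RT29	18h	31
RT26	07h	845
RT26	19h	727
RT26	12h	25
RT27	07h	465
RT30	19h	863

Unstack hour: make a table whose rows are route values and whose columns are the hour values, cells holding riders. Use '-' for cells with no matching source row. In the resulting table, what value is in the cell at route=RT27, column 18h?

No long-format row has route=RT27 and hour=18h, so the cell is -.

-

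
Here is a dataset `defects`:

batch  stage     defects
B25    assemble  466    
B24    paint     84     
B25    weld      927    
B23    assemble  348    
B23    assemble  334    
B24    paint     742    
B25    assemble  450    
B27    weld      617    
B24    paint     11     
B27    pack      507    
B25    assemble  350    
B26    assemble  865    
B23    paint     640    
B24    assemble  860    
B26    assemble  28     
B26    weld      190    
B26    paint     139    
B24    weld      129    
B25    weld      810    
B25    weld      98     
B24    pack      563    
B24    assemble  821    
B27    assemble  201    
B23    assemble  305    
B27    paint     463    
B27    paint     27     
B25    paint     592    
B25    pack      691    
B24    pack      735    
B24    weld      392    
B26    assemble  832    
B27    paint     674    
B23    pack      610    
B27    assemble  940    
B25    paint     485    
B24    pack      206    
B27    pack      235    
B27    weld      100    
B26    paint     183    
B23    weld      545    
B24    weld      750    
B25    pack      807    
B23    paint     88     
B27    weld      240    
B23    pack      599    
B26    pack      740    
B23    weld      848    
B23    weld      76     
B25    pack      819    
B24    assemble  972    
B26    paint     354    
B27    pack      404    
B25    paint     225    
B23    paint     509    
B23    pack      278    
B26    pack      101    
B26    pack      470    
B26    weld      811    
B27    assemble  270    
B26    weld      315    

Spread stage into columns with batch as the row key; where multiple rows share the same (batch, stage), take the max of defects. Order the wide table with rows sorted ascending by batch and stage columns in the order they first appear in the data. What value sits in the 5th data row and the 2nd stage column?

674

With rows sorted ascending by batch, row 5 is batch=B27. stage columns in first-appearance order: assemble, paint, weld, pack; column 2 is paint.
Long rows with batch=B27, stage=paint: max(463, 27, 674) = 674.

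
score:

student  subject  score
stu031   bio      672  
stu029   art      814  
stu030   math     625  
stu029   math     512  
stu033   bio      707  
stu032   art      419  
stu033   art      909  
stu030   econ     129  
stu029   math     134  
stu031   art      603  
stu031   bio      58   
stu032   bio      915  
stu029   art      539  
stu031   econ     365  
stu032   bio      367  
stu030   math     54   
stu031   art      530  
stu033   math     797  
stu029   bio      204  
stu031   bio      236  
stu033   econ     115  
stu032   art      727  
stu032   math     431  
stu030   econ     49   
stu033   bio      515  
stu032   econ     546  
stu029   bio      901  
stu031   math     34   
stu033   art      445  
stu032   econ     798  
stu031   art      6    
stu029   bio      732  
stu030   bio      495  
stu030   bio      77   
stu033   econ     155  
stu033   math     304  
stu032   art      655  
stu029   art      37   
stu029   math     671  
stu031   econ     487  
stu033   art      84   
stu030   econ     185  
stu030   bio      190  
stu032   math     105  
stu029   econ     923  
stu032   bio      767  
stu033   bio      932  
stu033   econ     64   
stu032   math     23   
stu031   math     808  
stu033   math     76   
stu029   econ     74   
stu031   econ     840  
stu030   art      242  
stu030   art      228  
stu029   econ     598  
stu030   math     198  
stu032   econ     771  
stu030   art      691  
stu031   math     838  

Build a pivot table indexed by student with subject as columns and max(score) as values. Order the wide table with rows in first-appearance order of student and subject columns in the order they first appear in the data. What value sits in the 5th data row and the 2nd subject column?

With rows in first-appearance order of student, row 5 is student=stu032. subject columns in first-appearance order: bio, art, math, econ; column 2 is art.
Long rows with student=stu032, subject=art: max(419, 727, 655) = 727.

727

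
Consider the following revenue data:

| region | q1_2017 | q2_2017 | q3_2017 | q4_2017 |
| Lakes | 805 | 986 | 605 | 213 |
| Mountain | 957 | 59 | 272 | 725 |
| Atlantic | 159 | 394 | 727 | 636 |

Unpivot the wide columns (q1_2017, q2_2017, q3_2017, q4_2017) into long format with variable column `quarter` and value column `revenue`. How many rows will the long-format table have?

3 region values × 4 melted columns = 12 rows.

12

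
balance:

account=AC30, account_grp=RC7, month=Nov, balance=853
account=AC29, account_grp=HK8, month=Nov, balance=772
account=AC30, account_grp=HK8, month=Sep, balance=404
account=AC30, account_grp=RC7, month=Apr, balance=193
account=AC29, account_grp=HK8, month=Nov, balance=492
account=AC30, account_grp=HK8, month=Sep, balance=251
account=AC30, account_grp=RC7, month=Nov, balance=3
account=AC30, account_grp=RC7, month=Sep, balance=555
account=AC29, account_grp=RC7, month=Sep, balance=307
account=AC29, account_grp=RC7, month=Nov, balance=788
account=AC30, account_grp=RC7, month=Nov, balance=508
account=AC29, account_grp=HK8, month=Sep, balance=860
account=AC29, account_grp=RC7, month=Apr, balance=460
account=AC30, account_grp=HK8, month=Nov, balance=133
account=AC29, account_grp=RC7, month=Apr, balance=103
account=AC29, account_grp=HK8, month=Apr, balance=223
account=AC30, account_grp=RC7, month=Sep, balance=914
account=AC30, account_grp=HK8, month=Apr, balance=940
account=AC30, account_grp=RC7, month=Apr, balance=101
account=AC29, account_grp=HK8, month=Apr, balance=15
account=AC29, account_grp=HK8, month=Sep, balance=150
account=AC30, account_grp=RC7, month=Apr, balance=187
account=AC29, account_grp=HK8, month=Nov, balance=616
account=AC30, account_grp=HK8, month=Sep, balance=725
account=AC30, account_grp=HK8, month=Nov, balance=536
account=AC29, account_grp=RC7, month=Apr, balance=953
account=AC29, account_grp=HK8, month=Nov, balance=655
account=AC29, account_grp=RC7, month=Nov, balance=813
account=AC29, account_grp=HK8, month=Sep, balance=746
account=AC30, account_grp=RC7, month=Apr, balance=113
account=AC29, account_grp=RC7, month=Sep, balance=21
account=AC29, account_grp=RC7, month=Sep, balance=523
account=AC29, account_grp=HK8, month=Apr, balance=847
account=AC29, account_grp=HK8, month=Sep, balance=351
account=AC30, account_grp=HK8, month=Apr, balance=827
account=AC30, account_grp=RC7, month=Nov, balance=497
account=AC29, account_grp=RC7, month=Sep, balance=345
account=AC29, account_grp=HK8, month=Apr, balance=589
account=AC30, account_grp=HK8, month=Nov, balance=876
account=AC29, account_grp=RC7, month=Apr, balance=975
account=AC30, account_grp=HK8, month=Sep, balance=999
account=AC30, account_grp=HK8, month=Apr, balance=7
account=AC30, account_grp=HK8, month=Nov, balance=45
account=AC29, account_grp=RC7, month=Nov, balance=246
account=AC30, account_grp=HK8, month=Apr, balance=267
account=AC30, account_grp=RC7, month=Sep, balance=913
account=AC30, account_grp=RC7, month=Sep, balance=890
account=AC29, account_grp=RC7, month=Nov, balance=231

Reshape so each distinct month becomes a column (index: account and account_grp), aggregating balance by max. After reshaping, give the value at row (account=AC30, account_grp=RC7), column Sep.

Rows with account=AC30, account_grp=RC7 and month=Sep: balance values are 555, 914, 913, 890.
max(555, 914, 913, 890) = 914.

914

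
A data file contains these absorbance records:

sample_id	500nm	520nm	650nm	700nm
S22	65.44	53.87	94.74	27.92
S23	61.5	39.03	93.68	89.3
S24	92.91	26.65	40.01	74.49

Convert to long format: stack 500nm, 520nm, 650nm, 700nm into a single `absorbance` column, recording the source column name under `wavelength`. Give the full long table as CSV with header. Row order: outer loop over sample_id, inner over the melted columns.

Each (sample_id, column) pair becomes one row: 3 × 4 = 12 rows.
For example, (S22, 500nm) → absorbance=65.44.

sample_id,wavelength,absorbance
S22,500nm,65.44
S22,520nm,53.87
S22,650nm,94.74
S22,700nm,27.92
S23,500nm,61.5
S23,520nm,39.03
S23,650nm,93.68
S23,700nm,89.3
S24,500nm,92.91
S24,520nm,26.65
S24,650nm,40.01
S24,700nm,74.49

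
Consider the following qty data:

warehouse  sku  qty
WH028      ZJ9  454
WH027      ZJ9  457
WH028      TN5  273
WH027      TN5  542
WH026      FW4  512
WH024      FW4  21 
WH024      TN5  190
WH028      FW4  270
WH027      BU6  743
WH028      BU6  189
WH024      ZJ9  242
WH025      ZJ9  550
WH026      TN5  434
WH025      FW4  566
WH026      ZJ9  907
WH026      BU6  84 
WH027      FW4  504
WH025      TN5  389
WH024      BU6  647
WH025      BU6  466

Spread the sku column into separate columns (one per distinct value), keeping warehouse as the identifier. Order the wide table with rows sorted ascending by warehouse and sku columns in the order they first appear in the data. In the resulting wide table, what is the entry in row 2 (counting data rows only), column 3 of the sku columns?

566

With rows sorted ascending by warehouse, row 2 is warehouse=WH025. sku columns in first-appearance order: ZJ9, TN5, FW4, BU6; column 3 is FW4.
Long rows with warehouse=WH025, sku=FW4: qty = 566.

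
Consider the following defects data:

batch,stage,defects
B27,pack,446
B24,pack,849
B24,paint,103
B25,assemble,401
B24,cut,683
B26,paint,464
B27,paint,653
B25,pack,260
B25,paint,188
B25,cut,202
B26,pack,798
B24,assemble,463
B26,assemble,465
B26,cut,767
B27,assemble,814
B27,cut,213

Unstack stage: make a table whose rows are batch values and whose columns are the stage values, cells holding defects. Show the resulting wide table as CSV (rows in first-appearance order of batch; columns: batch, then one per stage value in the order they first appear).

batch,pack,paint,assemble,cut
B27,446,653,814,213
B24,849,103,463,683
B25,260,188,401,202
B26,798,464,465,767

Columns: batch plus the 4 distinct stage values (pack, paint, assemble, cut).
For example, row B27 column pack takes defects=446 from the long row (B27, pack).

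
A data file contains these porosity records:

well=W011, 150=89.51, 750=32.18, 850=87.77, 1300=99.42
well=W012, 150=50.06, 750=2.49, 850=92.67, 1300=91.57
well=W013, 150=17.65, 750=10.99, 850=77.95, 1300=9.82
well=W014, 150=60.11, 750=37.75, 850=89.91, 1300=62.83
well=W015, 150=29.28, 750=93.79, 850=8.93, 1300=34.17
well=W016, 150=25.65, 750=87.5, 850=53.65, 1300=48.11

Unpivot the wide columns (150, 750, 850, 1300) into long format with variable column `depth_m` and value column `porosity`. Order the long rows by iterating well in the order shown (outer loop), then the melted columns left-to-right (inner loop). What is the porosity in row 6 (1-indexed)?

24 rows total (6 × 4). Row 6: index ⌊(6-1)/4⌋ = 1 into well → W012; (6-1) mod 4 = 1 into the melted columns → 750.
So row 6 is (W012, 750, 2.49); porosity = 2.49.

2.49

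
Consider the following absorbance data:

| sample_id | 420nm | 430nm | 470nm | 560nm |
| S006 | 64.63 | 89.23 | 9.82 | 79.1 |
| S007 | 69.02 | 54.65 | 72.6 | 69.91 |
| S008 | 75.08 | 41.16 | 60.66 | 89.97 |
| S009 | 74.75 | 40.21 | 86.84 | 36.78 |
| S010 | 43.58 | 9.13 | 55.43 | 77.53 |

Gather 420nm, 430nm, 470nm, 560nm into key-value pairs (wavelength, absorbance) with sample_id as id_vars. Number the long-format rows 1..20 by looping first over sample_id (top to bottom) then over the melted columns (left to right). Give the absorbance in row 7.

20 rows total (5 × 4). Row 7: index ⌊(7-1)/4⌋ = 1 into sample_id → S007; (7-1) mod 4 = 2 into the melted columns → 470nm.
So row 7 is (S007, 470nm, 72.6); absorbance = 72.6.

72.6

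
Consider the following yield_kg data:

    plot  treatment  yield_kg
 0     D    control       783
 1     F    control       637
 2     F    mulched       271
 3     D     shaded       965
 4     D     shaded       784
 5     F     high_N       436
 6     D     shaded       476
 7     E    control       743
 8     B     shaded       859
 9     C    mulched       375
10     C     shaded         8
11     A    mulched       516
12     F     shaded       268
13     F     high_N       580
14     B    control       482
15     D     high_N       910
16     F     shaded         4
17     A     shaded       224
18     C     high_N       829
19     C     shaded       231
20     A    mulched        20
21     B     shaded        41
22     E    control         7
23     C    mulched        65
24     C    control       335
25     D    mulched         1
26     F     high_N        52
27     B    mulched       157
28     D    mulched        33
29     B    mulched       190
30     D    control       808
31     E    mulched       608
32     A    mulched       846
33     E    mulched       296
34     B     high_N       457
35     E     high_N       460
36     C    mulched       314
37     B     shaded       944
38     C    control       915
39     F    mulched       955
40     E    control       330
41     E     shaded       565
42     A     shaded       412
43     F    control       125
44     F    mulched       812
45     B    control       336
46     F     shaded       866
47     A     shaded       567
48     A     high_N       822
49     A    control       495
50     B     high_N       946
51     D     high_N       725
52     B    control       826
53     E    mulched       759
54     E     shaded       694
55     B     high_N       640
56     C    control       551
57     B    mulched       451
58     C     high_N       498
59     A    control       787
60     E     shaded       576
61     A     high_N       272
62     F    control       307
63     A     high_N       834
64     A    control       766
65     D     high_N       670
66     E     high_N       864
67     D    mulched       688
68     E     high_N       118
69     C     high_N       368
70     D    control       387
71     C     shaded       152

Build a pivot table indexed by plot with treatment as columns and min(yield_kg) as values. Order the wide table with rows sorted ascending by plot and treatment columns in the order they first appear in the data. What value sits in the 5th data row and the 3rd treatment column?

With rows sorted ascending by plot, row 5 is plot=E. treatment columns in first-appearance order: control, mulched, shaded, high_N; column 3 is shaded.
Long rows with plot=E, treatment=shaded: min(565, 694, 576) = 565.

565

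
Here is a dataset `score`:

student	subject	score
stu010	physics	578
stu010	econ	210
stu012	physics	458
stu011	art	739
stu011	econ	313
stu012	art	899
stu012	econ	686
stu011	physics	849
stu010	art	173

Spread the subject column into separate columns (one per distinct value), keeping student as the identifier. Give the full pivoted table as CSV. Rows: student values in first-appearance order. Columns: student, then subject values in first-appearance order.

student,physics,econ,art
stu010,578,210,173
stu012,458,686,899
stu011,849,313,739

Columns: student plus the 3 distinct subject values (physics, econ, art).
For example, row stu010 column physics takes score=578 from the long row (stu010, physics).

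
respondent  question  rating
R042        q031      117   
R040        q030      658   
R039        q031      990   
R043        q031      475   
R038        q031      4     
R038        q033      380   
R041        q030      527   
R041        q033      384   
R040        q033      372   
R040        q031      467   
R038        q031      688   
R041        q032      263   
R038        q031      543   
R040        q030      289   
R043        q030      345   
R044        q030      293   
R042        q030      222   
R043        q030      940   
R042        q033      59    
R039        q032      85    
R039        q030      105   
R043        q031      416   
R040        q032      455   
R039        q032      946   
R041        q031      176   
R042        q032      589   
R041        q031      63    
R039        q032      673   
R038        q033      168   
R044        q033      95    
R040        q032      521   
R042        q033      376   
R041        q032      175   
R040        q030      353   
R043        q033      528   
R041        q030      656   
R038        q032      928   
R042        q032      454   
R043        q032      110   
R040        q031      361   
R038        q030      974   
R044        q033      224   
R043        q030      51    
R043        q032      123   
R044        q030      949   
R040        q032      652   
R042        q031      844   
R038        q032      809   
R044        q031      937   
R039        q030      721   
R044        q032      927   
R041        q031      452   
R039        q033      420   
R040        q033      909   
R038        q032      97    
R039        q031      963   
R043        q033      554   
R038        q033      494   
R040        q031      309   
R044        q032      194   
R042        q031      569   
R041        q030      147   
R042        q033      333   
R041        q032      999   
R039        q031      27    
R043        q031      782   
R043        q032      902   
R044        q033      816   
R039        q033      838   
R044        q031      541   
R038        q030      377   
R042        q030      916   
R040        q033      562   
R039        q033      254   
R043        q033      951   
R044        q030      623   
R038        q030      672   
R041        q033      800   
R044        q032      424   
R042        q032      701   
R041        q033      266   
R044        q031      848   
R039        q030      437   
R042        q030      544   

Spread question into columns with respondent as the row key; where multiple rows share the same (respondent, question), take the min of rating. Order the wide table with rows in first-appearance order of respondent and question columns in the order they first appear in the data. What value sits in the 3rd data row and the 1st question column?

27

With rows in first-appearance order of respondent, row 3 is respondent=R039. question columns in first-appearance order: q031, q030, q033, q032; column 1 is q031.
Long rows with respondent=R039, question=q031: min(990, 963, 27) = 27.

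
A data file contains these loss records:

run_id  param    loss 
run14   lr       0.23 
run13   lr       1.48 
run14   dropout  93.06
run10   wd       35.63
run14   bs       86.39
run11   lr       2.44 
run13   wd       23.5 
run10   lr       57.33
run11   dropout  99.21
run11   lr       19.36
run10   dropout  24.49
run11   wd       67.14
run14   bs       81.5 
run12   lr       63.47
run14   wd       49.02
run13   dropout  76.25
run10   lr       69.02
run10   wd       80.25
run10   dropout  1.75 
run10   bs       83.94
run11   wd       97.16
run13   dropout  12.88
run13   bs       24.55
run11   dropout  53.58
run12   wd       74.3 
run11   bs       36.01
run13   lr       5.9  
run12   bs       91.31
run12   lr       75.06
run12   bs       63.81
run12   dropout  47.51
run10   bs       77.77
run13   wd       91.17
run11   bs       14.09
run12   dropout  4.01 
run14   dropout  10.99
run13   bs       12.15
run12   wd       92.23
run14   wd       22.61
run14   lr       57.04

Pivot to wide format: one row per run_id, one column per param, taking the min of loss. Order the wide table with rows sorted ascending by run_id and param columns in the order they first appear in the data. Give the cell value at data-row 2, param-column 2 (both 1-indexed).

With rows sorted ascending by run_id, row 2 is run_id=run11. param columns in first-appearance order: lr, dropout, wd, bs; column 2 is dropout.
Long rows with run_id=run11, param=dropout: min(99.21, 53.58) = 53.58.

53.58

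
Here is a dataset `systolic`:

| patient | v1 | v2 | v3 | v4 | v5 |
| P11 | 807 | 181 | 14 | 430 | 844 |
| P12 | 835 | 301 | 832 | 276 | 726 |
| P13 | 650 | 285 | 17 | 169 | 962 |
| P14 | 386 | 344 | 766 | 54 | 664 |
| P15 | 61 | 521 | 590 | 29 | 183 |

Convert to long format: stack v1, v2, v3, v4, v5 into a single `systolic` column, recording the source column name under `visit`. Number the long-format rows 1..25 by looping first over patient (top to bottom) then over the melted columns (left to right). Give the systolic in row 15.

962

25 rows total (5 × 5). Row 15: index ⌊(15-1)/5⌋ = 2 into patient → P13; (15-1) mod 5 = 4 into the melted columns → v5.
So row 15 is (P13, v5, 962); systolic = 962.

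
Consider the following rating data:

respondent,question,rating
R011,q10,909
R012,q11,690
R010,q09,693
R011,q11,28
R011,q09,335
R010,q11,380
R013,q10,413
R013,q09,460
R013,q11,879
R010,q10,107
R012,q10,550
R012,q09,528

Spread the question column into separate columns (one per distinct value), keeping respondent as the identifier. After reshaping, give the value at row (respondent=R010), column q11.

380

Wide layout: rows indexed by respondent, columns are the 3 distinct question values (q10, q11, q09).
Cell (respondent=R010, question=q11) draws from the long row where respondent=R010 and question=q11, which has rating=380.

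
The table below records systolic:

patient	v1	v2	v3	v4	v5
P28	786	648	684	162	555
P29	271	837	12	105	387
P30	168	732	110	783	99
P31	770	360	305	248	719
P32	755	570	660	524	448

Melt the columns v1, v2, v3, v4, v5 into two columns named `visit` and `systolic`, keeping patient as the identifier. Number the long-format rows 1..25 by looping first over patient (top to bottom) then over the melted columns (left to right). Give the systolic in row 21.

25 rows total (5 × 5). Row 21: index ⌊(21-1)/5⌋ = 4 into patient → P32; (21-1) mod 5 = 0 into the melted columns → v1.
So row 21 is (P32, v1, 755); systolic = 755.

755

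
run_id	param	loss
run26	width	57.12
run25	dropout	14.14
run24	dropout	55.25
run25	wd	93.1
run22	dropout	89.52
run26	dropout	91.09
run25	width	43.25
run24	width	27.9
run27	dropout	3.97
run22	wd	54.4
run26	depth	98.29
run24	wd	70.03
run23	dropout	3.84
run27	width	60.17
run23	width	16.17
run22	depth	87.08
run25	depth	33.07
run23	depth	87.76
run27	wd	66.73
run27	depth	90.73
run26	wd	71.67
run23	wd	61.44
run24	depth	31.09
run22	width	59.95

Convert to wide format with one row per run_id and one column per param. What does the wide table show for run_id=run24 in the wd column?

Wide layout: rows indexed by run_id, columns are the 4 distinct param values (width, dropout, wd, depth).
Cell (run_id=run24, param=wd) draws from the long row where run_id=run24 and param=wd, which has loss=70.03.

70.03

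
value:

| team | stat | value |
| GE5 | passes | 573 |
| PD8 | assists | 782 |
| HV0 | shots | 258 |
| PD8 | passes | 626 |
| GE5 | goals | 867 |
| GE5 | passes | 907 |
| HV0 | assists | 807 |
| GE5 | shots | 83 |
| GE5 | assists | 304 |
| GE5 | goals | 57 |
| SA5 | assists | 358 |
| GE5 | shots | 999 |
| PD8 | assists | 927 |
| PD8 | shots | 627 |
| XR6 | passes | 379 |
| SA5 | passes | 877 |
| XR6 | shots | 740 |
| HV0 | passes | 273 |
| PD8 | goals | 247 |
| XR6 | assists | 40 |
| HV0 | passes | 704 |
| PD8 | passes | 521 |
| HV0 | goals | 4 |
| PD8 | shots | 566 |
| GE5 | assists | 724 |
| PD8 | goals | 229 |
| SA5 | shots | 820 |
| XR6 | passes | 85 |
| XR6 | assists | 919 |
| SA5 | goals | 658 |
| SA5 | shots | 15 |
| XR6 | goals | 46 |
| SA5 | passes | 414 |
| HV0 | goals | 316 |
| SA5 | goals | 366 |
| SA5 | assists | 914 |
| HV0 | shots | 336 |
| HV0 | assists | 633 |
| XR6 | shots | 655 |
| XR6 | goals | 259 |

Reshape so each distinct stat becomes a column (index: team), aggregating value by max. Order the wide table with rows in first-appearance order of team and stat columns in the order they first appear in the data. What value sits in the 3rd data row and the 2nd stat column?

807

With rows in first-appearance order of team, row 3 is team=HV0. stat columns in first-appearance order: passes, assists, shots, goals; column 2 is assists.
Long rows with team=HV0, stat=assists: max(807, 633) = 807.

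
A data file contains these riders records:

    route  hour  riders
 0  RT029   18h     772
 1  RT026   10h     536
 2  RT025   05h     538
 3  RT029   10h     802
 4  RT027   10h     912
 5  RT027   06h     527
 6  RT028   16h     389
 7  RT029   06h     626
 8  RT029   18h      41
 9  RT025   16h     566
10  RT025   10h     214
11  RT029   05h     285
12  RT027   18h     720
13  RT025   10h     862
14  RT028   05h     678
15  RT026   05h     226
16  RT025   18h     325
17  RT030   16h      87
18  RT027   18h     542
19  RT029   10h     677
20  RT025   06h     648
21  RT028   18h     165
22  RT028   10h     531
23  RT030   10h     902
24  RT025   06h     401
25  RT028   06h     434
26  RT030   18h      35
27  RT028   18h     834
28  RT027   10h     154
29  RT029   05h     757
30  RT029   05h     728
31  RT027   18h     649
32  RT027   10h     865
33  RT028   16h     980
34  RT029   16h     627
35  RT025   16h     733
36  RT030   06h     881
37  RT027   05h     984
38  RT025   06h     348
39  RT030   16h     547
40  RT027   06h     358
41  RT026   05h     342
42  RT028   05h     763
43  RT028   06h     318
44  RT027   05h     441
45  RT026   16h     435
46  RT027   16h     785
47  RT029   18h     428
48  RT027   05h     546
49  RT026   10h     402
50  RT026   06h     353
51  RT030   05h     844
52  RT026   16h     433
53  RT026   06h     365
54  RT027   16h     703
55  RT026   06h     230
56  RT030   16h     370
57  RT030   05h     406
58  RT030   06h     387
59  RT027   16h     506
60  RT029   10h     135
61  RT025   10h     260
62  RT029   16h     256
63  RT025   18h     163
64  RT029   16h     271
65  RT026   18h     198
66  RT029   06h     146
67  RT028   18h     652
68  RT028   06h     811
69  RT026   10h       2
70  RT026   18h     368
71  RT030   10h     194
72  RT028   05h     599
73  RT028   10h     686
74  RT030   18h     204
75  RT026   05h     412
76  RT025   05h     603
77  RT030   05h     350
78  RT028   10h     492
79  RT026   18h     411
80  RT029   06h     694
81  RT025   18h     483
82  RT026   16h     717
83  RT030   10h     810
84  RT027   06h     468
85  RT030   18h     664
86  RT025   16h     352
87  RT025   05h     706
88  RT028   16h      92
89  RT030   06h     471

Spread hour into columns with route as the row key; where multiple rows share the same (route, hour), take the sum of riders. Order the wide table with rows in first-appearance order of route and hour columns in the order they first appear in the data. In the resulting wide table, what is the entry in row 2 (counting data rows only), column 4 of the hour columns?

With rows in first-appearance order of route, row 2 is route=RT026. hour columns in first-appearance order: 18h, 10h, 05h, 06h, 16h; column 4 is 06h.
Long rows with route=RT026, hour=06h: 353 + 365 + 230 = 948.

948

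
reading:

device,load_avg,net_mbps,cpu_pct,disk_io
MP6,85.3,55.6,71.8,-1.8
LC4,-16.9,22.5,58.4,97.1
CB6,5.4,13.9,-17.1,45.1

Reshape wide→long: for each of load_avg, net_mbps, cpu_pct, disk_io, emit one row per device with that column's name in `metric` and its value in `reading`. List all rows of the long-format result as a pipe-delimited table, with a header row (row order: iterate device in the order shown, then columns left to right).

Each (device, column) pair becomes one row: 3 × 4 = 12 rows.
For example, (MP6, load_avg) → reading=85.3.

| device | metric | reading |
| MP6 | load_avg | 85.3 |
| MP6 | net_mbps | 55.6 |
| MP6 | cpu_pct | 71.8 |
| MP6 | disk_io | -1.8 |
| LC4 | load_avg | -16.9 |
| LC4 | net_mbps | 22.5 |
| LC4 | cpu_pct | 58.4 |
| LC4 | disk_io | 97.1 |
| CB6 | load_avg | 5.4 |
| CB6 | net_mbps | 13.9 |
| CB6 | cpu_pct | -17.1 |
| CB6 | disk_io | 45.1 |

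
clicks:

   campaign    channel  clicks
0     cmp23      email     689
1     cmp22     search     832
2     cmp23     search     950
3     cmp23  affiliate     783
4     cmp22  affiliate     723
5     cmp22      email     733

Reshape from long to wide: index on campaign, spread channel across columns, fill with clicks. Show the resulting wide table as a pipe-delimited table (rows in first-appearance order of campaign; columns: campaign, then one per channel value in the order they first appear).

Columns: campaign plus the 3 distinct channel values (email, search, affiliate).
For example, row cmp23 column email takes clicks=689 from the long row (cmp23, email).

| campaign | email | search | affiliate |
| cmp23 | 689 | 950 | 783 |
| cmp22 | 733 | 832 | 723 |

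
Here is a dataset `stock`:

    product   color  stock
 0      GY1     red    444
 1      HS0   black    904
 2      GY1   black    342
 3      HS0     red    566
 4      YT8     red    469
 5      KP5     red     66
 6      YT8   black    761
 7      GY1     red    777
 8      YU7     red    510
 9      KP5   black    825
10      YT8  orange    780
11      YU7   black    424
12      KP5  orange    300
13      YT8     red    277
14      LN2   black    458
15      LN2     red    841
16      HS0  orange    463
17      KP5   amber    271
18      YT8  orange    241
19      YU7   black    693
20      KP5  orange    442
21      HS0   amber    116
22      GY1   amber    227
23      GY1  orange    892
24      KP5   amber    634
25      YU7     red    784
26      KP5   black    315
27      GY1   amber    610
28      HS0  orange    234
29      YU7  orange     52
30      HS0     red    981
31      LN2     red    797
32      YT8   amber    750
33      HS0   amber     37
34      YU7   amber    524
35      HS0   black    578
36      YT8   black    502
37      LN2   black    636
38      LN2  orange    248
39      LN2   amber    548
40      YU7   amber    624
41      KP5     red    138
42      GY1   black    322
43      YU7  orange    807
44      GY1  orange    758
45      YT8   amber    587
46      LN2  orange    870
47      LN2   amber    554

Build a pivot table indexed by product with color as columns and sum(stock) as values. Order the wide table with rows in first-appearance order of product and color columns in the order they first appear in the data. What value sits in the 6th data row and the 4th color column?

With rows in first-appearance order of product, row 6 is product=LN2. color columns in first-appearance order: red, black, orange, amber; column 4 is amber.
Long rows with product=LN2, color=amber: 548 + 554 = 1102.

1102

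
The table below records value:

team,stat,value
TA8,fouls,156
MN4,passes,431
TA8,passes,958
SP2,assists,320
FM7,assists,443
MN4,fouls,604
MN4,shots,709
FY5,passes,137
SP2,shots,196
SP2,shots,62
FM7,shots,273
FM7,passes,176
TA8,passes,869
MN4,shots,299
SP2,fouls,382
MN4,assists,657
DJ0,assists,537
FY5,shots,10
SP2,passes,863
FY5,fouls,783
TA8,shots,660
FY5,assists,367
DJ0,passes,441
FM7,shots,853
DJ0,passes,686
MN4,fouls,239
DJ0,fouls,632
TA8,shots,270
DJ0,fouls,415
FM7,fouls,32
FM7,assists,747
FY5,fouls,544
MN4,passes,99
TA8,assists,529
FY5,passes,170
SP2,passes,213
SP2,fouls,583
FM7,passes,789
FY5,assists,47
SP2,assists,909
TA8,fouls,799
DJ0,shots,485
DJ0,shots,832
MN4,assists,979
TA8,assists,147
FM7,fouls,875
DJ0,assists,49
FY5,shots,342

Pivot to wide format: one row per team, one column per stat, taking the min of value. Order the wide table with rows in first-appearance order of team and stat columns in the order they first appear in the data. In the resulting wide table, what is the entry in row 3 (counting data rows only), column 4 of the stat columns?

62

With rows in first-appearance order of team, row 3 is team=SP2. stat columns in first-appearance order: fouls, passes, assists, shots; column 4 is shots.
Long rows with team=SP2, stat=shots: min(196, 62) = 62.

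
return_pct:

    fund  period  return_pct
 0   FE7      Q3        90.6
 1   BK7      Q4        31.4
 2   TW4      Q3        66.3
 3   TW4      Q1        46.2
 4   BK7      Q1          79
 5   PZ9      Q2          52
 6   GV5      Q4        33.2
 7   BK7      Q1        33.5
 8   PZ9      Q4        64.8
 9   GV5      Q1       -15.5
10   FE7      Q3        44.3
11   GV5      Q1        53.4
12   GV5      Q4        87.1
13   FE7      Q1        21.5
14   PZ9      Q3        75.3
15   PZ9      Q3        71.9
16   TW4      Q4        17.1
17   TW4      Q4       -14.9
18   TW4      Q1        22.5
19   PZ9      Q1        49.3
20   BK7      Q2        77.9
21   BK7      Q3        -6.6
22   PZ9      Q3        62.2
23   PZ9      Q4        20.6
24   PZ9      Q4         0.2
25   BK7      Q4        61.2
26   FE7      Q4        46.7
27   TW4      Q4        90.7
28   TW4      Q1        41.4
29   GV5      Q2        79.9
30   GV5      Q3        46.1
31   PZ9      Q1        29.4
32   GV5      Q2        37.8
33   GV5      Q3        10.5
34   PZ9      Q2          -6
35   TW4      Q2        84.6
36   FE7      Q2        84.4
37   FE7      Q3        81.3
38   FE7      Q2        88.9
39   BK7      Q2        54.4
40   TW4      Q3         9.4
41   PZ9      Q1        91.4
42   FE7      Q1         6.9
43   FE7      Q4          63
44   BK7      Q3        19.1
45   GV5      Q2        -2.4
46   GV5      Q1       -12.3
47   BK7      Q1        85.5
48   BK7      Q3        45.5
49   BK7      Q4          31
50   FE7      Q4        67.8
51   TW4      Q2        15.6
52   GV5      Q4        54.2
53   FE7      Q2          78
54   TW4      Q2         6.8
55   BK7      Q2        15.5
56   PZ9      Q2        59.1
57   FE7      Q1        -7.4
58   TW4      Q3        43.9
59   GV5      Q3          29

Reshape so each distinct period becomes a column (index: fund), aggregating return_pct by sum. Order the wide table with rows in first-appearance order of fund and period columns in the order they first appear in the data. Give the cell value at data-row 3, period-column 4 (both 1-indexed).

With rows in first-appearance order of fund, row 3 is fund=TW4. period columns in first-appearance order: Q3, Q4, Q1, Q2; column 4 is Q2.
Long rows with fund=TW4, period=Q2: 84.6 + 15.6 + 6.8 = 107.

107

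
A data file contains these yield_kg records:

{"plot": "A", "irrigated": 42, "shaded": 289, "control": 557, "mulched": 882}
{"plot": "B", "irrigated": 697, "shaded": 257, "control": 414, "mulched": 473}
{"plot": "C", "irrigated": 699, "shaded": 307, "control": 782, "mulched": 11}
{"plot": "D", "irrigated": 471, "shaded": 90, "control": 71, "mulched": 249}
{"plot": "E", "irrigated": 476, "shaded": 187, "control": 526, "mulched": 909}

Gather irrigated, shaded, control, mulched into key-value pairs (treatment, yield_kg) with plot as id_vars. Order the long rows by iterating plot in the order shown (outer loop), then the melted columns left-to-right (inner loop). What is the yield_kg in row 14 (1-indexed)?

20 rows total (5 × 4). Row 14: index ⌊(14-1)/4⌋ = 3 into plot → D; (14-1) mod 4 = 1 into the melted columns → shaded.
So row 14 is (D, shaded, 90); yield_kg = 90.

90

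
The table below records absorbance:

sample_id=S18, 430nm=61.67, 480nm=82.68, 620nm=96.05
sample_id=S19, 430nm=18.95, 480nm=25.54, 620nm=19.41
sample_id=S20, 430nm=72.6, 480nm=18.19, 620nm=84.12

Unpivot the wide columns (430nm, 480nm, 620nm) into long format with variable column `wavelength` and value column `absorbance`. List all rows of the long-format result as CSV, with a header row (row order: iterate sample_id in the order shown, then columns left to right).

sample_id,wavelength,absorbance
S18,430nm,61.67
S18,480nm,82.68
S18,620nm,96.05
S19,430nm,18.95
S19,480nm,25.54
S19,620nm,19.41
S20,430nm,72.6
S20,480nm,18.19
S20,620nm,84.12

Each (sample_id, column) pair becomes one row: 3 × 3 = 9 rows.
For example, (S18, 430nm) → absorbance=61.67.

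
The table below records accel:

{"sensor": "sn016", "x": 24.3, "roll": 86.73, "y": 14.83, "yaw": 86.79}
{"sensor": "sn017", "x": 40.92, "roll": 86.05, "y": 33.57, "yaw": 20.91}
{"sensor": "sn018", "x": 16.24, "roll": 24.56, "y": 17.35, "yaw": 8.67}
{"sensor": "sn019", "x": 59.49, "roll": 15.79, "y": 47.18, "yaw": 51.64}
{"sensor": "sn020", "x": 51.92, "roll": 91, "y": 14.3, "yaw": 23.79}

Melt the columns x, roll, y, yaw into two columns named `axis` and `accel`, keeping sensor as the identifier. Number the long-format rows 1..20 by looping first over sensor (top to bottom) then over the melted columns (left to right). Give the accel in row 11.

17.35

20 rows total (5 × 4). Row 11: index ⌊(11-1)/4⌋ = 2 into sensor → sn018; (11-1) mod 4 = 2 into the melted columns → y.
So row 11 is (sn018, y, 17.35); accel = 17.35.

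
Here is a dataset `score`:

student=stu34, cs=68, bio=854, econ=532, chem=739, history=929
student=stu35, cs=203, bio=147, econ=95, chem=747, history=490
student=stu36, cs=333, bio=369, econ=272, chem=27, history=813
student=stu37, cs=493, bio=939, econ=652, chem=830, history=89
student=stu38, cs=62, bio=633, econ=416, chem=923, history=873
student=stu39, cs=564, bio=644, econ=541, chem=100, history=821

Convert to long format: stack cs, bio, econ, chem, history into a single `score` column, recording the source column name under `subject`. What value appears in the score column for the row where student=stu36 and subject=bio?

369

Unpivoting turns each (student, wide-column) pair into one long row.
The wide cell at row stu36, column bio holds 369, so the long row (stu36, bio) has score=369.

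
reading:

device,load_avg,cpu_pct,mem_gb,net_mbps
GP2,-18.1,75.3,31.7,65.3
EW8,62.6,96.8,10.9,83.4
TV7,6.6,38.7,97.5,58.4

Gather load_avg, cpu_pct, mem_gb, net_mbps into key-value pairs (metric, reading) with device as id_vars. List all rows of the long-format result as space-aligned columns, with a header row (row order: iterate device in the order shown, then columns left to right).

Each (device, column) pair becomes one row: 3 × 4 = 12 rows.
For example, (GP2, load_avg) → reading=-18.1.

device  metric    reading
GP2     load_avg  -18.1  
GP2     cpu_pct   75.3   
GP2     mem_gb    31.7   
GP2     net_mbps  65.3   
EW8     load_avg  62.6   
EW8     cpu_pct   96.8   
EW8     mem_gb    10.9   
EW8     net_mbps  83.4   
TV7     load_avg  6.6    
TV7     cpu_pct   38.7   
TV7     mem_gb    97.5   
TV7     net_mbps  58.4   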